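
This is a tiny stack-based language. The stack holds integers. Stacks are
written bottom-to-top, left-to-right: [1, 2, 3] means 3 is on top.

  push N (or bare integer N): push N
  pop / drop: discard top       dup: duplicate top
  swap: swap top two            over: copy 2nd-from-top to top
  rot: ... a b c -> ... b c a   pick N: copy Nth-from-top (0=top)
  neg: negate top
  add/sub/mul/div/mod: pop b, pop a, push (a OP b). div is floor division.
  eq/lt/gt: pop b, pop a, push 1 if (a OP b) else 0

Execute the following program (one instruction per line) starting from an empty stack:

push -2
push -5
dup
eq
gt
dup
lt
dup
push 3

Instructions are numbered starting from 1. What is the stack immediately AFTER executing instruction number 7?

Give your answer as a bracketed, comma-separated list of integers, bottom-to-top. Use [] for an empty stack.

Answer: [0]

Derivation:
Step 1 ('push -2'): [-2]
Step 2 ('push -5'): [-2, -5]
Step 3 ('dup'): [-2, -5, -5]
Step 4 ('eq'): [-2, 1]
Step 5 ('gt'): [0]
Step 6 ('dup'): [0, 0]
Step 7 ('lt'): [0]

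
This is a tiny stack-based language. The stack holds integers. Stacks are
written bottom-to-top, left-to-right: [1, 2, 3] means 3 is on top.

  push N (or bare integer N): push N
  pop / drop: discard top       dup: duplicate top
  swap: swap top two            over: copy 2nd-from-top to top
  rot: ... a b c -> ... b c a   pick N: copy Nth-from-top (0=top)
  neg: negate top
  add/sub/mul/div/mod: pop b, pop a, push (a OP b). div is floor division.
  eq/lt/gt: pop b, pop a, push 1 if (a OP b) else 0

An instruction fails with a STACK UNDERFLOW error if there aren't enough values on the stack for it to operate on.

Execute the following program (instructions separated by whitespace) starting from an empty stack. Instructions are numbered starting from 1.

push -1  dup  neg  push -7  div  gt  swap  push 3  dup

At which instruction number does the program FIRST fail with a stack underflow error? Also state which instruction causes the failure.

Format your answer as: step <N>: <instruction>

Step 1 ('push -1'): stack = [-1], depth = 1
Step 2 ('dup'): stack = [-1, -1], depth = 2
Step 3 ('neg'): stack = [-1, 1], depth = 2
Step 4 ('push -7'): stack = [-1, 1, -7], depth = 3
Step 5 ('div'): stack = [-1, -1], depth = 2
Step 6 ('gt'): stack = [0], depth = 1
Step 7 ('swap'): needs 2 value(s) but depth is 1 — STACK UNDERFLOW

Answer: step 7: swap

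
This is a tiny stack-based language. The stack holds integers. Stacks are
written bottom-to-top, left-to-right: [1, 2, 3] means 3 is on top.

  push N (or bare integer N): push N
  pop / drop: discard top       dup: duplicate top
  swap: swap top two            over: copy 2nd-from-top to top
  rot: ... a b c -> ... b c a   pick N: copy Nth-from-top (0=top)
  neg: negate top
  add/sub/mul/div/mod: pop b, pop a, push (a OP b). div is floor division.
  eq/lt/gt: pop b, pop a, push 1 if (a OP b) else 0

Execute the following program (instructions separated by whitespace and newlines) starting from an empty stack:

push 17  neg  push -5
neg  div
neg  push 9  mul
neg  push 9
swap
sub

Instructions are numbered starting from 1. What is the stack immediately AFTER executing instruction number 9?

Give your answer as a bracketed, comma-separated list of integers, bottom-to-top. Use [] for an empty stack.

Answer: [-36]

Derivation:
Step 1 ('push 17'): [17]
Step 2 ('neg'): [-17]
Step 3 ('push -5'): [-17, -5]
Step 4 ('neg'): [-17, 5]
Step 5 ('div'): [-4]
Step 6 ('neg'): [4]
Step 7 ('push 9'): [4, 9]
Step 8 ('mul'): [36]
Step 9 ('neg'): [-36]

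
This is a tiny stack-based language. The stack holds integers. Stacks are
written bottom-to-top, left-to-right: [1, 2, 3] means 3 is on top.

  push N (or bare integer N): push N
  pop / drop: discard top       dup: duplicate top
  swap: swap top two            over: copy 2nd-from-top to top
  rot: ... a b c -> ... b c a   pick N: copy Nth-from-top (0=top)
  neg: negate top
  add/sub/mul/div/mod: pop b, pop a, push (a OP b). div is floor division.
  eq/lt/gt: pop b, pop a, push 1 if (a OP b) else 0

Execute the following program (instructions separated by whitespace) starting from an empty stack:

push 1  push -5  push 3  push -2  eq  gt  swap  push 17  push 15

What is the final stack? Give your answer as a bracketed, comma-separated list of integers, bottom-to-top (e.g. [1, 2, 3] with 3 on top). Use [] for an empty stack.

After 'push 1': [1]
After 'push -5': [1, -5]
After 'push 3': [1, -5, 3]
After 'push -2': [1, -5, 3, -2]
After 'eq': [1, -5, 0]
After 'gt': [1, 0]
After 'swap': [0, 1]
After 'push 17': [0, 1, 17]
After 'push 15': [0, 1, 17, 15]

Answer: [0, 1, 17, 15]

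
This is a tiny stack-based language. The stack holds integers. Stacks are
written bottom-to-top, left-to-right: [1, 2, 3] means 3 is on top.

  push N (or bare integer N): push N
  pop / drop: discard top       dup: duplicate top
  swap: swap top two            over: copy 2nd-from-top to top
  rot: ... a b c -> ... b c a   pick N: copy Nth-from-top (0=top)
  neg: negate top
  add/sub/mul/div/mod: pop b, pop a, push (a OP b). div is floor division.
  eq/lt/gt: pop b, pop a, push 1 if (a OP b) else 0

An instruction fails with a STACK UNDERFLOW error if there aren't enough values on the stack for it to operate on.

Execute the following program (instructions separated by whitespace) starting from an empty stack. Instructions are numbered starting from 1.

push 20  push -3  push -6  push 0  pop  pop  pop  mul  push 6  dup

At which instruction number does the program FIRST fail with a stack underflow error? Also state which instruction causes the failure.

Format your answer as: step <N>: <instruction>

Step 1 ('push 20'): stack = [20], depth = 1
Step 2 ('push -3'): stack = [20, -3], depth = 2
Step 3 ('push -6'): stack = [20, -3, -6], depth = 3
Step 4 ('push 0'): stack = [20, -3, -6, 0], depth = 4
Step 5 ('pop'): stack = [20, -3, -6], depth = 3
Step 6 ('pop'): stack = [20, -3], depth = 2
Step 7 ('pop'): stack = [20], depth = 1
Step 8 ('mul'): needs 2 value(s) but depth is 1 — STACK UNDERFLOW

Answer: step 8: mul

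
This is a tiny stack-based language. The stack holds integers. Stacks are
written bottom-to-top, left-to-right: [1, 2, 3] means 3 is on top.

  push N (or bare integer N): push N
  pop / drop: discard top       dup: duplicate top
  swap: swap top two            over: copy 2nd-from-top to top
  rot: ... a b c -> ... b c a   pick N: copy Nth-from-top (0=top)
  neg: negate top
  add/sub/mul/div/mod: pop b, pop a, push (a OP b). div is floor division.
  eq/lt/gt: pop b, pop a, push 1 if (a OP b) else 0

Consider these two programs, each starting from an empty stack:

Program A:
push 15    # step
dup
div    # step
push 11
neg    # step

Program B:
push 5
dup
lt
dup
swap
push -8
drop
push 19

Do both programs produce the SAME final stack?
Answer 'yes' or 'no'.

Program A trace:
  After 'push 15': [15]
  After 'dup': [15, 15]
  After 'div': [1]
  After 'push 11': [1, 11]
  After 'neg': [1, -11]
Program A final stack: [1, -11]

Program B trace:
  After 'push 5': [5]
  After 'dup': [5, 5]
  After 'lt': [0]
  After 'dup': [0, 0]
  After 'swap': [0, 0]
  After 'push -8': [0, 0, -8]
  After 'drop': [0, 0]
  After 'push 19': [0, 0, 19]
Program B final stack: [0, 0, 19]
Same: no

Answer: no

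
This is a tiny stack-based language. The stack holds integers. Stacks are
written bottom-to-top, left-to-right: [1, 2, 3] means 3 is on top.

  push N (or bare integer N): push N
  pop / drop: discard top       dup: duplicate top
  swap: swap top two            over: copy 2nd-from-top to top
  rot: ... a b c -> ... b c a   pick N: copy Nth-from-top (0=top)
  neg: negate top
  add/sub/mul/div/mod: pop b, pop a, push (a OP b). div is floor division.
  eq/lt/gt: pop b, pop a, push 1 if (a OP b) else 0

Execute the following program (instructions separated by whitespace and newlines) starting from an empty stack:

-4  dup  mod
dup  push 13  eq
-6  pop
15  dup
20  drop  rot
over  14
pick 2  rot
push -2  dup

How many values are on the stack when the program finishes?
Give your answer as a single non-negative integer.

Answer: 9

Derivation:
After 'push -4': stack = [-4] (depth 1)
After 'dup': stack = [-4, -4] (depth 2)
After 'mod': stack = [0] (depth 1)
After 'dup': stack = [0, 0] (depth 2)
After 'push 13': stack = [0, 0, 13] (depth 3)
After 'eq': stack = [0, 0] (depth 2)
After 'push -6': stack = [0, 0, -6] (depth 3)
After 'pop': stack = [0, 0] (depth 2)
After 'push 15': stack = [0, 0, 15] (depth 3)
After 'dup': stack = [0, 0, 15, 15] (depth 4)
After 'push 20': stack = [0, 0, 15, 15, 20] (depth 5)
After 'drop': stack = [0, 0, 15, 15] (depth 4)
After 'rot': stack = [0, 15, 15, 0] (depth 4)
After 'over': stack = [0, 15, 15, 0, 15] (depth 5)
After 'push 14': stack = [0, 15, 15, 0, 15, 14] (depth 6)
After 'pick 2': stack = [0, 15, 15, 0, 15, 14, 0] (depth 7)
After 'rot': stack = [0, 15, 15, 0, 14, 0, 15] (depth 7)
After 'push -2': stack = [0, 15, 15, 0, 14, 0, 15, -2] (depth 8)
After 'dup': stack = [0, 15, 15, 0, 14, 0, 15, -2, -2] (depth 9)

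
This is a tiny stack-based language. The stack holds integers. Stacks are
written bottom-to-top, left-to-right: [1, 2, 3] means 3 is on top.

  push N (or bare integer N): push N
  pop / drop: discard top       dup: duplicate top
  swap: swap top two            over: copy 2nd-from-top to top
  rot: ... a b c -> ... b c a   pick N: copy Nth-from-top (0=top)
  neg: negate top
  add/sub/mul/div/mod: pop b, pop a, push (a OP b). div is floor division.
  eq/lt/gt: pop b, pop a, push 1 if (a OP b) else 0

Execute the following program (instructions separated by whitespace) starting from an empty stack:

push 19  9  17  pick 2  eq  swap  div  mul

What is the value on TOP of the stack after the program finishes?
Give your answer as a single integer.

Answer: 0

Derivation:
After 'push 19': [19]
After 'push 9': [19, 9]
After 'push 17': [19, 9, 17]
After 'pick 2': [19, 9, 17, 19]
After 'eq': [19, 9, 0]
After 'swap': [19, 0, 9]
After 'div': [19, 0]
After 'mul': [0]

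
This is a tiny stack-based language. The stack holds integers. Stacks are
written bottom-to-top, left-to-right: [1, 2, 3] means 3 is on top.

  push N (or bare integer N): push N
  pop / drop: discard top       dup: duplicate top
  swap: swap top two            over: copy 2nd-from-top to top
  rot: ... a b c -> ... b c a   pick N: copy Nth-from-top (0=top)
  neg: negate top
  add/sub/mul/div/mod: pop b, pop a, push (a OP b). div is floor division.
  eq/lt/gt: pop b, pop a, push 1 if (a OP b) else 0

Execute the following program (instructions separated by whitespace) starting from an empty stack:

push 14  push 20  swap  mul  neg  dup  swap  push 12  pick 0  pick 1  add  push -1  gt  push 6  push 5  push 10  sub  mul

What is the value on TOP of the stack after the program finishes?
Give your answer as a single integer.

After 'push 14': [14]
After 'push 20': [14, 20]
After 'swap': [20, 14]
After 'mul': [280]
After 'neg': [-280]
After 'dup': [-280, -280]
After 'swap': [-280, -280]
After 'push 12': [-280, -280, 12]
After 'pick 0': [-280, -280, 12, 12]
After 'pick 1': [-280, -280, 12, 12, 12]
After 'add': [-280, -280, 12, 24]
After 'push -1': [-280, -280, 12, 24, -1]
After 'gt': [-280, -280, 12, 1]
After 'push 6': [-280, -280, 12, 1, 6]
After 'push 5': [-280, -280, 12, 1, 6, 5]
After 'push 10': [-280, -280, 12, 1, 6, 5, 10]
After 'sub': [-280, -280, 12, 1, 6, -5]
After 'mul': [-280, -280, 12, 1, -30]

Answer: -30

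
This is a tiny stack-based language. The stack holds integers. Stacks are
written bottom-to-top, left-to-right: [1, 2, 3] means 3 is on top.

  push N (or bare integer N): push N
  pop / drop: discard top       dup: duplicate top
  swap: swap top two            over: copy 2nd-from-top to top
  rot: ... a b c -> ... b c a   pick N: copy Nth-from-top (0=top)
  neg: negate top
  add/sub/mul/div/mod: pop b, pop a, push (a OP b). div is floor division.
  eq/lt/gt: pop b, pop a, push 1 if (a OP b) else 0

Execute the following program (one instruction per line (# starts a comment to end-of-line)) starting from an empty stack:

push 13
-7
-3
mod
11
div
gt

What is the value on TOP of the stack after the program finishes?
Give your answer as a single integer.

After 'push 13': [13]
After 'push -7': [13, -7]
After 'push -3': [13, -7, -3]
After 'mod': [13, -1]
After 'push 11': [13, -1, 11]
After 'div': [13, -1]
After 'gt': [1]

Answer: 1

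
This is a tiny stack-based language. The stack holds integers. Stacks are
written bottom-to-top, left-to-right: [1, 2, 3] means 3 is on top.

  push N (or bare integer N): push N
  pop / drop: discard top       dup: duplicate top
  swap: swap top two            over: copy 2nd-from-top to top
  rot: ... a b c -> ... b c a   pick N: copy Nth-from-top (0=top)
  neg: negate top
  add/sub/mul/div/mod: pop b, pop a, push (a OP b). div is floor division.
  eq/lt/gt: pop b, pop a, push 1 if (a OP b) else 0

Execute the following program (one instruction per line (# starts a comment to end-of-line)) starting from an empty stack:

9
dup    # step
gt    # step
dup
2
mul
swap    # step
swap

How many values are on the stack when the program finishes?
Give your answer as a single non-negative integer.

After 'push 9': stack = [9] (depth 1)
After 'dup': stack = [9, 9] (depth 2)
After 'gt': stack = [0] (depth 1)
After 'dup': stack = [0, 0] (depth 2)
After 'push 2': stack = [0, 0, 2] (depth 3)
After 'mul': stack = [0, 0] (depth 2)
After 'swap': stack = [0, 0] (depth 2)
After 'swap': stack = [0, 0] (depth 2)

Answer: 2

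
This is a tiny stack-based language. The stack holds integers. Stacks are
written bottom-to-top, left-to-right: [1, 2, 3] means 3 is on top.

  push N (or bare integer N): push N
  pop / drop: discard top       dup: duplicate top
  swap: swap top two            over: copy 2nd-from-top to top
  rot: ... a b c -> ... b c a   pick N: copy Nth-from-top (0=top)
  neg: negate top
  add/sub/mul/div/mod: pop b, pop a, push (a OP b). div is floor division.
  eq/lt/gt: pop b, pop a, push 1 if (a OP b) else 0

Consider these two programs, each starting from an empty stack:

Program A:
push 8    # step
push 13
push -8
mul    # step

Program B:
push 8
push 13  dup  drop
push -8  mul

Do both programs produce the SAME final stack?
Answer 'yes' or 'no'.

Program A trace:
  After 'push 8': [8]
  After 'push 13': [8, 13]
  After 'push -8': [8, 13, -8]
  After 'mul': [8, -104]
Program A final stack: [8, -104]

Program B trace:
  After 'push 8': [8]
  After 'push 13': [8, 13]
  After 'dup': [8, 13, 13]
  After 'drop': [8, 13]
  After 'push -8': [8, 13, -8]
  After 'mul': [8, -104]
Program B final stack: [8, -104]
Same: yes

Answer: yes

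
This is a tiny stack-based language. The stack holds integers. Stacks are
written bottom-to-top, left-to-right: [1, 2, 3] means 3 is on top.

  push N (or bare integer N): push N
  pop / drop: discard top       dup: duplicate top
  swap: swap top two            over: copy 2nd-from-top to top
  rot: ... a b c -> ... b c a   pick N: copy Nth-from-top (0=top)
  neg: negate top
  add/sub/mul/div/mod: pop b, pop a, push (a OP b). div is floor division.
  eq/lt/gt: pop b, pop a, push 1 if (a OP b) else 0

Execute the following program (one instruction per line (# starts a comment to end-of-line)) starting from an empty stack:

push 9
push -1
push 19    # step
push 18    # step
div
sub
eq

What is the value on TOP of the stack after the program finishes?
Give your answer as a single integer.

After 'push 9': [9]
After 'push -1': [9, -1]
After 'push 19': [9, -1, 19]
After 'push 18': [9, -1, 19, 18]
After 'div': [9, -1, 1]
After 'sub': [9, -2]
After 'eq': [0]

Answer: 0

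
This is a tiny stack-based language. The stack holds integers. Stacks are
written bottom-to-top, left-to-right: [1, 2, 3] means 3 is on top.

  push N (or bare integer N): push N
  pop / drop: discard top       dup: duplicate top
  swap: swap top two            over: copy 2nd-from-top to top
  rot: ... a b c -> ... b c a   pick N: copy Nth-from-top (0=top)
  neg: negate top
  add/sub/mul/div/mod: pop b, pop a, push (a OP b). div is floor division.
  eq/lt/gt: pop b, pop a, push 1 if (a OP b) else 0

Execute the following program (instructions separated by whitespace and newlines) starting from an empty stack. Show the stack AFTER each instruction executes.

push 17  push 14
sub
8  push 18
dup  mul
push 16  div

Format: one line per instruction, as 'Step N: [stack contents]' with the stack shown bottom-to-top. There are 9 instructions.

Step 1: [17]
Step 2: [17, 14]
Step 3: [3]
Step 4: [3, 8]
Step 5: [3, 8, 18]
Step 6: [3, 8, 18, 18]
Step 7: [3, 8, 324]
Step 8: [3, 8, 324, 16]
Step 9: [3, 8, 20]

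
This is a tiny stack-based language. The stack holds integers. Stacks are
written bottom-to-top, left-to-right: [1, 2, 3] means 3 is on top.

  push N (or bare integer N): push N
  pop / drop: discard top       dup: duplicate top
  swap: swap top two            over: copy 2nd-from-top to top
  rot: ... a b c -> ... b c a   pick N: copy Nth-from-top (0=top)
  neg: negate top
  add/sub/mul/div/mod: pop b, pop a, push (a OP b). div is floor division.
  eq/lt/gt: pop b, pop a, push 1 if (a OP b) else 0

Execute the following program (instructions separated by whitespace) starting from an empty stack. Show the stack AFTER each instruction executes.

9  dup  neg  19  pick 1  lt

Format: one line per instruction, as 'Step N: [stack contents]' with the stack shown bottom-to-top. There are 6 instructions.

Step 1: [9]
Step 2: [9, 9]
Step 3: [9, -9]
Step 4: [9, -9, 19]
Step 5: [9, -9, 19, -9]
Step 6: [9, -9, 0]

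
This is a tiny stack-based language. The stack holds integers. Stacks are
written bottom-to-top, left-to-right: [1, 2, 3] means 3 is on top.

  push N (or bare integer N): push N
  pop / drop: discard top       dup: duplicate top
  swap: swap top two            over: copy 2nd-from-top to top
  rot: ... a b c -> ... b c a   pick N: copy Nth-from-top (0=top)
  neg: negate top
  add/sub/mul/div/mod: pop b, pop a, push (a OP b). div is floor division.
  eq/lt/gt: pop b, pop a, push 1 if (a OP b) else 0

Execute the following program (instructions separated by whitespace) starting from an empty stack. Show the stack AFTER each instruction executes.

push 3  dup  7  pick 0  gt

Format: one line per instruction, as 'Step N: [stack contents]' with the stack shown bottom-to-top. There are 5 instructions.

Step 1: [3]
Step 2: [3, 3]
Step 3: [3, 3, 7]
Step 4: [3, 3, 7, 7]
Step 5: [3, 3, 0]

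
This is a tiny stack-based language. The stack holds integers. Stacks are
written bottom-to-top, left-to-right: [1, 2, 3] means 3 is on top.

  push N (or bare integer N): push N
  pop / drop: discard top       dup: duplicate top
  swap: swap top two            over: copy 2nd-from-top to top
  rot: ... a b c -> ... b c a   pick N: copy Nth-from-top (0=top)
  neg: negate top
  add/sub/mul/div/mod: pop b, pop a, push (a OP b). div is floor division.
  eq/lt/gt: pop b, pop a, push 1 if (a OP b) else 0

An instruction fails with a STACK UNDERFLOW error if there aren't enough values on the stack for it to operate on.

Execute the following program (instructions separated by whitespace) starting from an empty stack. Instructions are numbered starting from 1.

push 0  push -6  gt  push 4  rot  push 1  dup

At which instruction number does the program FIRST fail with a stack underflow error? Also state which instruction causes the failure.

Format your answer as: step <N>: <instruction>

Answer: step 5: rot

Derivation:
Step 1 ('push 0'): stack = [0], depth = 1
Step 2 ('push -6'): stack = [0, -6], depth = 2
Step 3 ('gt'): stack = [1], depth = 1
Step 4 ('push 4'): stack = [1, 4], depth = 2
Step 5 ('rot'): needs 3 value(s) but depth is 2 — STACK UNDERFLOW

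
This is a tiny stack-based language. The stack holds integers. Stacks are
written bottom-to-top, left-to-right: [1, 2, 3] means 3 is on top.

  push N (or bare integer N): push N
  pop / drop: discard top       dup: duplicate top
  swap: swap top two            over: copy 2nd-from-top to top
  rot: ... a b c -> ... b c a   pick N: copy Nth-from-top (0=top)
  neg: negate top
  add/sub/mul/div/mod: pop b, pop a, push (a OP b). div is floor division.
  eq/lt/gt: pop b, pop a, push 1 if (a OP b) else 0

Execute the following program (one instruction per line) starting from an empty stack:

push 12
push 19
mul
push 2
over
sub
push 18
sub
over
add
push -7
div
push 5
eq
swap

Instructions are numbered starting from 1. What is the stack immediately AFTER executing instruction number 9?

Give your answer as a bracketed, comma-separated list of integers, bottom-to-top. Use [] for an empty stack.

Answer: [228, -244, 228]

Derivation:
Step 1 ('push 12'): [12]
Step 2 ('push 19'): [12, 19]
Step 3 ('mul'): [228]
Step 4 ('push 2'): [228, 2]
Step 5 ('over'): [228, 2, 228]
Step 6 ('sub'): [228, -226]
Step 7 ('push 18'): [228, -226, 18]
Step 8 ('sub'): [228, -244]
Step 9 ('over'): [228, -244, 228]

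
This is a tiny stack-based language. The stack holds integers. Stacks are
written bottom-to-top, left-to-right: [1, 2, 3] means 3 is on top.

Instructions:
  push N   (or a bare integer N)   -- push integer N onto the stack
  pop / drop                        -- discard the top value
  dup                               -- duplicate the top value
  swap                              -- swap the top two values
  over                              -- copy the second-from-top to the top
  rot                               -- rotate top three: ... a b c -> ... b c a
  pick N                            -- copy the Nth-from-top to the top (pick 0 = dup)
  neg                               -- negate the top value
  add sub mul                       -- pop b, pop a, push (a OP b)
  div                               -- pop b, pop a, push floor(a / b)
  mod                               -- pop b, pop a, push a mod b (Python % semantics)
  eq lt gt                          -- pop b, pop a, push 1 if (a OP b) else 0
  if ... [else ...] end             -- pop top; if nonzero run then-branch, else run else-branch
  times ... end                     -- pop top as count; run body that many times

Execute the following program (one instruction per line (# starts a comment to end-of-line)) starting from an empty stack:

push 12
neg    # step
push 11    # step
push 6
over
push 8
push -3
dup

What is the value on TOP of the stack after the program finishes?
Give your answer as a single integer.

Answer: -3

Derivation:
After 'push 12': [12]
After 'neg': [-12]
After 'push 11': [-12, 11]
After 'push 6': [-12, 11, 6]
After 'over': [-12, 11, 6, 11]
After 'push 8': [-12, 11, 6, 11, 8]
After 'push -3': [-12, 11, 6, 11, 8, -3]
After 'dup': [-12, 11, 6, 11, 8, -3, -3]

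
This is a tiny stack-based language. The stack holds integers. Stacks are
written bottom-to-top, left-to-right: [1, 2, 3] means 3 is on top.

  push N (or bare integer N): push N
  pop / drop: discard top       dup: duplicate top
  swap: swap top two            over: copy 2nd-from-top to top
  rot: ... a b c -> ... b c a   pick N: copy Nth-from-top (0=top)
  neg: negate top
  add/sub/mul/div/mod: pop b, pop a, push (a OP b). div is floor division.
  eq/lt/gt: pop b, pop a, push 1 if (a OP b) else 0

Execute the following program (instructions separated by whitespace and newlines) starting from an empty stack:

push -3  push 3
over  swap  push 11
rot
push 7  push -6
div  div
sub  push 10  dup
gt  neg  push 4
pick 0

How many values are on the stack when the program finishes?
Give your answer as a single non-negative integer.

Answer: 6

Derivation:
After 'push -3': stack = [-3] (depth 1)
After 'push 3': stack = [-3, 3] (depth 2)
After 'over': stack = [-3, 3, -3] (depth 3)
After 'swap': stack = [-3, -3, 3] (depth 3)
After 'push 11': stack = [-3, -3, 3, 11] (depth 4)
After 'rot': stack = [-3, 3, 11, -3] (depth 4)
After 'push 7': stack = [-3, 3, 11, -3, 7] (depth 5)
After 'push -6': stack = [-3, 3, 11, -3, 7, -6] (depth 6)
After 'div': stack = [-3, 3, 11, -3, -2] (depth 5)
After 'div': stack = [-3, 3, 11, 1] (depth 4)
After 'sub': stack = [-3, 3, 10] (depth 3)
After 'push 10': stack = [-3, 3, 10, 10] (depth 4)
After 'dup': stack = [-3, 3, 10, 10, 10] (depth 5)
After 'gt': stack = [-3, 3, 10, 0] (depth 4)
After 'neg': stack = [-3, 3, 10, 0] (depth 4)
After 'push 4': stack = [-3, 3, 10, 0, 4] (depth 5)
After 'pick 0': stack = [-3, 3, 10, 0, 4, 4] (depth 6)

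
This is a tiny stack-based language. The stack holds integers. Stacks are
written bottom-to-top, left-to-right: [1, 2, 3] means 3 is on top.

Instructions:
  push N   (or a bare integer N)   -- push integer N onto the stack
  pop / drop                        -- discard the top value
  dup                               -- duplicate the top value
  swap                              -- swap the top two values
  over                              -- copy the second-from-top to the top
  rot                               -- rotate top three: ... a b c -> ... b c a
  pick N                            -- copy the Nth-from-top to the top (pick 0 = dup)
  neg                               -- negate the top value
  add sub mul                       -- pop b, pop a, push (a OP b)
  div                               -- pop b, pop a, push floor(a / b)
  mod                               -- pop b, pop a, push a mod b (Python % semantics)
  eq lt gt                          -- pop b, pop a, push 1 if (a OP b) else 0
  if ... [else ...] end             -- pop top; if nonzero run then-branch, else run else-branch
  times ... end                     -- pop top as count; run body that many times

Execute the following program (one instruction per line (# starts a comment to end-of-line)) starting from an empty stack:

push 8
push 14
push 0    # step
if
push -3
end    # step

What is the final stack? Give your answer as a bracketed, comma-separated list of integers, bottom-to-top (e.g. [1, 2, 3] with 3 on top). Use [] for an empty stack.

After 'push 8': [8]
After 'push 14': [8, 14]
After 'push 0': [8, 14, 0]
After 'if': [8, 14]

Answer: [8, 14]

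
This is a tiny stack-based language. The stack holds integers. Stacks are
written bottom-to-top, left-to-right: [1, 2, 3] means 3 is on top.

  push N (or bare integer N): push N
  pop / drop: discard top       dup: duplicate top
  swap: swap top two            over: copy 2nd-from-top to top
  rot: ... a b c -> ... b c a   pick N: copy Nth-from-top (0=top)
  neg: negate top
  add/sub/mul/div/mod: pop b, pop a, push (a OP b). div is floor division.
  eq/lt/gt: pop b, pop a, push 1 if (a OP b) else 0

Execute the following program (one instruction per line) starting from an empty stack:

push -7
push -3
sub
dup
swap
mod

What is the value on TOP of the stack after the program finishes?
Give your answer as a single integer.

After 'push -7': [-7]
After 'push -3': [-7, -3]
After 'sub': [-4]
After 'dup': [-4, -4]
After 'swap': [-4, -4]
After 'mod': [0]

Answer: 0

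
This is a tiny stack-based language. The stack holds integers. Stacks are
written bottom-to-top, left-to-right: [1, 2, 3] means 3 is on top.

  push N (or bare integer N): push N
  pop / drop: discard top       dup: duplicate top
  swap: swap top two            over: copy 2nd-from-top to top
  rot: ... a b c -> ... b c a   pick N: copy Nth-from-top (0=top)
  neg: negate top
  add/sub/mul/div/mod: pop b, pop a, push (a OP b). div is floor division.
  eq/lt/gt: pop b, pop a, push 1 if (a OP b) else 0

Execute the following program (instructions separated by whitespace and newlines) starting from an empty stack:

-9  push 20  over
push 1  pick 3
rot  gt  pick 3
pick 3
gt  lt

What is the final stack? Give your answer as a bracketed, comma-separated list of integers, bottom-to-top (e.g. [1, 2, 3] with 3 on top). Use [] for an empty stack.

Answer: [-9, 20, 1, 0]

Derivation:
After 'push -9': [-9]
After 'push 20': [-9, 20]
After 'over': [-9, 20, -9]
After 'push 1': [-9, 20, -9, 1]
After 'pick 3': [-9, 20, -9, 1, -9]
After 'rot': [-9, 20, 1, -9, -9]
After 'gt': [-9, 20, 1, 0]
After 'pick 3': [-9, 20, 1, 0, -9]
After 'pick 3': [-9, 20, 1, 0, -9, 20]
After 'gt': [-9, 20, 1, 0, 0]
After 'lt': [-9, 20, 1, 0]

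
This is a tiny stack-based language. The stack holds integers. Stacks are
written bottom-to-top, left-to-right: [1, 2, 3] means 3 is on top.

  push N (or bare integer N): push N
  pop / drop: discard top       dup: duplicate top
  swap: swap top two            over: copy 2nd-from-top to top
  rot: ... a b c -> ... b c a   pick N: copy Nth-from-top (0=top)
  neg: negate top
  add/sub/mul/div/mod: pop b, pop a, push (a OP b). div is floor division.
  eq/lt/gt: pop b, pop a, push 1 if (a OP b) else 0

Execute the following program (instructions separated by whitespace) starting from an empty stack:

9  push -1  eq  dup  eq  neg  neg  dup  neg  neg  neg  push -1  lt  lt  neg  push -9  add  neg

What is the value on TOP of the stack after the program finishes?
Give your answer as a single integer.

Answer: 9

Derivation:
After 'push 9': [9]
After 'push -1': [9, -1]
After 'eq': [0]
After 'dup': [0, 0]
After 'eq': [1]
After 'neg': [-1]
After 'neg': [1]
After 'dup': [1, 1]
After 'neg': [1, -1]
After 'neg': [1, 1]
After 'neg': [1, -1]
After 'push -1': [1, -1, -1]
After 'lt': [1, 0]
After 'lt': [0]
After 'neg': [0]
After 'push -9': [0, -9]
After 'add': [-9]
After 'neg': [9]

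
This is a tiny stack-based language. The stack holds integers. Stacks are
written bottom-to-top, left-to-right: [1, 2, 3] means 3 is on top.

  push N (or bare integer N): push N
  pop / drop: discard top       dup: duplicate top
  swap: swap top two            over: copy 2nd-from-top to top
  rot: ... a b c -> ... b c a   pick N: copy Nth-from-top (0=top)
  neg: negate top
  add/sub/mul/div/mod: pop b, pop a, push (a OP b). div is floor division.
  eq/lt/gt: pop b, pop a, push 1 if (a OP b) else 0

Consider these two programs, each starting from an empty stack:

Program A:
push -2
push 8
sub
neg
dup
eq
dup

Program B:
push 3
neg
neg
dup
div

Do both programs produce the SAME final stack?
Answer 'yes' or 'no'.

Answer: no

Derivation:
Program A trace:
  After 'push -2': [-2]
  After 'push 8': [-2, 8]
  After 'sub': [-10]
  After 'neg': [10]
  After 'dup': [10, 10]
  After 'eq': [1]
  After 'dup': [1, 1]
Program A final stack: [1, 1]

Program B trace:
  After 'push 3': [3]
  After 'neg': [-3]
  After 'neg': [3]
  After 'dup': [3, 3]
  After 'div': [1]
Program B final stack: [1]
Same: no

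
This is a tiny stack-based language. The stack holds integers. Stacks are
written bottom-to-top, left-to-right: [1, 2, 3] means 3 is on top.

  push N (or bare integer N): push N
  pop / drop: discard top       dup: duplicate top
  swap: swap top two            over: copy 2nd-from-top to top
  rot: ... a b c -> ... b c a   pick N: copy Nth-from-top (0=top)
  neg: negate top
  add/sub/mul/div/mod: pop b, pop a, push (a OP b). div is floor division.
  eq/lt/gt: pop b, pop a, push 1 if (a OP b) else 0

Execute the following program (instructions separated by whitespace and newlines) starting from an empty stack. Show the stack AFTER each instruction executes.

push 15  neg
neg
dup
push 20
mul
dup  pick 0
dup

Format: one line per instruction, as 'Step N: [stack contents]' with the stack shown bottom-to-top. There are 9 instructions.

Step 1: [15]
Step 2: [-15]
Step 3: [15]
Step 4: [15, 15]
Step 5: [15, 15, 20]
Step 6: [15, 300]
Step 7: [15, 300, 300]
Step 8: [15, 300, 300, 300]
Step 9: [15, 300, 300, 300, 300]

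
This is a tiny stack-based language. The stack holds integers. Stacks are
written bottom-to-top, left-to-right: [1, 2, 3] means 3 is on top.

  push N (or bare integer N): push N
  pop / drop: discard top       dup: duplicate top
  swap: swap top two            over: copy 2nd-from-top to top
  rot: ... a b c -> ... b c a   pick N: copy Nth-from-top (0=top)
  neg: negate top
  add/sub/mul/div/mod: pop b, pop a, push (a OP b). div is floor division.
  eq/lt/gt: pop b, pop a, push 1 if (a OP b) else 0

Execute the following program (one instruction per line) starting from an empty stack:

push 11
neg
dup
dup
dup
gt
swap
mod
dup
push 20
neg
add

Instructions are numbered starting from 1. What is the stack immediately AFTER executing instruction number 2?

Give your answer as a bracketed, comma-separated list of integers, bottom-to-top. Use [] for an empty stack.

Answer: [-11]

Derivation:
Step 1 ('push 11'): [11]
Step 2 ('neg'): [-11]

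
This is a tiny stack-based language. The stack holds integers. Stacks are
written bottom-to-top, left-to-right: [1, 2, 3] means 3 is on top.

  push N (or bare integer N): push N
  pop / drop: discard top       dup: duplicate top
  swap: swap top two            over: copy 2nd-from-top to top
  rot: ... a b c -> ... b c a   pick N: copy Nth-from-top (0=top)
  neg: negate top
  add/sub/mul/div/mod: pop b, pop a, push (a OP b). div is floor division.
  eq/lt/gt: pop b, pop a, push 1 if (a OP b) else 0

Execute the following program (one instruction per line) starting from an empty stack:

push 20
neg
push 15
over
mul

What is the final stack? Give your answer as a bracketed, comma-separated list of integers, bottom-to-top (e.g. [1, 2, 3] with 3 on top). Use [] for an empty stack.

Answer: [-20, -300]

Derivation:
After 'push 20': [20]
After 'neg': [-20]
After 'push 15': [-20, 15]
After 'over': [-20, 15, -20]
After 'mul': [-20, -300]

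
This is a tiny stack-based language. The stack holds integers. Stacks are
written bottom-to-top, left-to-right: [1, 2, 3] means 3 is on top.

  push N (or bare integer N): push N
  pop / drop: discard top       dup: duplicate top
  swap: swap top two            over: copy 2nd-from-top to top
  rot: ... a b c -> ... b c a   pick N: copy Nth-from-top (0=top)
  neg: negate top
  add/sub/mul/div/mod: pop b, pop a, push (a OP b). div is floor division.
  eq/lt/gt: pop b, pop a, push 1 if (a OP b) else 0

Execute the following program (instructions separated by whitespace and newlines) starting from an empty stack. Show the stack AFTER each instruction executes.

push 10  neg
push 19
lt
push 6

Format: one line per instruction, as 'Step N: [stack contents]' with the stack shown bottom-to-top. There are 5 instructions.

Step 1: [10]
Step 2: [-10]
Step 3: [-10, 19]
Step 4: [1]
Step 5: [1, 6]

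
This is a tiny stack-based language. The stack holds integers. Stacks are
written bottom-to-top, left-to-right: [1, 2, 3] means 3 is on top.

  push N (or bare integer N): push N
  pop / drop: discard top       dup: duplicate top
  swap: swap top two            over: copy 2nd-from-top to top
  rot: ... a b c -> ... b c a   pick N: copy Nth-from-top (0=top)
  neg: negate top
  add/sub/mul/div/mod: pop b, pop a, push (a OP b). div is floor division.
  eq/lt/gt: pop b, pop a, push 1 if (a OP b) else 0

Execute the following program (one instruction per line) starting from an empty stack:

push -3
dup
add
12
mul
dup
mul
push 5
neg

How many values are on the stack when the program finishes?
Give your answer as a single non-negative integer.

Answer: 2

Derivation:
After 'push -3': stack = [-3] (depth 1)
After 'dup': stack = [-3, -3] (depth 2)
After 'add': stack = [-6] (depth 1)
After 'push 12': stack = [-6, 12] (depth 2)
After 'mul': stack = [-72] (depth 1)
After 'dup': stack = [-72, -72] (depth 2)
After 'mul': stack = [5184] (depth 1)
After 'push 5': stack = [5184, 5] (depth 2)
After 'neg': stack = [5184, -5] (depth 2)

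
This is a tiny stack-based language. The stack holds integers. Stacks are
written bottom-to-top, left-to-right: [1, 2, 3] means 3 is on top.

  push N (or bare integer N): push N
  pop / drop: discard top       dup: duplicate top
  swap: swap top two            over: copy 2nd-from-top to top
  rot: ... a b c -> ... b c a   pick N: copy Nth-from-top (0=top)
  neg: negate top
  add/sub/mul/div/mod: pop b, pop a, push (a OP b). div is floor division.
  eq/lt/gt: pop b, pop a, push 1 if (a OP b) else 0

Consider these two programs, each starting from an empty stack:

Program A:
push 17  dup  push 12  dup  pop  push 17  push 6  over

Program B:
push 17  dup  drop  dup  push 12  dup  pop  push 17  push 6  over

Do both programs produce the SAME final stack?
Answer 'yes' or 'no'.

Program A trace:
  After 'push 17': [17]
  After 'dup': [17, 17]
  After 'push 12': [17, 17, 12]
  After 'dup': [17, 17, 12, 12]
  After 'pop': [17, 17, 12]
  After 'push 17': [17, 17, 12, 17]
  After 'push 6': [17, 17, 12, 17, 6]
  After 'over': [17, 17, 12, 17, 6, 17]
Program A final stack: [17, 17, 12, 17, 6, 17]

Program B trace:
  After 'push 17': [17]
  After 'dup': [17, 17]
  After 'drop': [17]
  After 'dup': [17, 17]
  After 'push 12': [17, 17, 12]
  After 'dup': [17, 17, 12, 12]
  After 'pop': [17, 17, 12]
  After 'push 17': [17, 17, 12, 17]
  After 'push 6': [17, 17, 12, 17, 6]
  After 'over': [17, 17, 12, 17, 6, 17]
Program B final stack: [17, 17, 12, 17, 6, 17]
Same: yes

Answer: yes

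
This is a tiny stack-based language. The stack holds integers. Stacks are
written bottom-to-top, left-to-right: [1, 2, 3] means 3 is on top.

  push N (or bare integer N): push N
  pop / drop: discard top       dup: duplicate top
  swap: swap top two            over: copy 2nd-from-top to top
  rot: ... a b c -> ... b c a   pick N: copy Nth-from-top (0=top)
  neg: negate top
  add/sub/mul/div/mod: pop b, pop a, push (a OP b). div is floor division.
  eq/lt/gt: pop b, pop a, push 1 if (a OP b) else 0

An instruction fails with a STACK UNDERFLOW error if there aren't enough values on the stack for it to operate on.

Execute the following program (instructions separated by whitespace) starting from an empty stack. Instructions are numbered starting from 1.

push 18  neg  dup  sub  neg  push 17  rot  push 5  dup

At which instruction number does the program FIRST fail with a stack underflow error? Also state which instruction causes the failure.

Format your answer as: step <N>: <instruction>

Answer: step 7: rot

Derivation:
Step 1 ('push 18'): stack = [18], depth = 1
Step 2 ('neg'): stack = [-18], depth = 1
Step 3 ('dup'): stack = [-18, -18], depth = 2
Step 4 ('sub'): stack = [0], depth = 1
Step 5 ('neg'): stack = [0], depth = 1
Step 6 ('push 17'): stack = [0, 17], depth = 2
Step 7 ('rot'): needs 3 value(s) but depth is 2 — STACK UNDERFLOW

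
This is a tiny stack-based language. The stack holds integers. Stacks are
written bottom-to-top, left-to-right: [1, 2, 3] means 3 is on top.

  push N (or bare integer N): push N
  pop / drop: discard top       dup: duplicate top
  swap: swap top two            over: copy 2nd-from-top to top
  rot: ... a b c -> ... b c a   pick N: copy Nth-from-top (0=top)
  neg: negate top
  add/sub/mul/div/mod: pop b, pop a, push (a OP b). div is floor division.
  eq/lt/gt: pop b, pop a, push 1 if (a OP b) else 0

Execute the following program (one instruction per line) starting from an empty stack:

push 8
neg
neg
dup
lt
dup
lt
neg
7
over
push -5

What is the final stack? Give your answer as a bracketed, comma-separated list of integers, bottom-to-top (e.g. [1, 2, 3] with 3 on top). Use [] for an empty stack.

Answer: [0, 7, 0, -5]

Derivation:
After 'push 8': [8]
After 'neg': [-8]
After 'neg': [8]
After 'dup': [8, 8]
After 'lt': [0]
After 'dup': [0, 0]
After 'lt': [0]
After 'neg': [0]
After 'push 7': [0, 7]
After 'over': [0, 7, 0]
After 'push -5': [0, 7, 0, -5]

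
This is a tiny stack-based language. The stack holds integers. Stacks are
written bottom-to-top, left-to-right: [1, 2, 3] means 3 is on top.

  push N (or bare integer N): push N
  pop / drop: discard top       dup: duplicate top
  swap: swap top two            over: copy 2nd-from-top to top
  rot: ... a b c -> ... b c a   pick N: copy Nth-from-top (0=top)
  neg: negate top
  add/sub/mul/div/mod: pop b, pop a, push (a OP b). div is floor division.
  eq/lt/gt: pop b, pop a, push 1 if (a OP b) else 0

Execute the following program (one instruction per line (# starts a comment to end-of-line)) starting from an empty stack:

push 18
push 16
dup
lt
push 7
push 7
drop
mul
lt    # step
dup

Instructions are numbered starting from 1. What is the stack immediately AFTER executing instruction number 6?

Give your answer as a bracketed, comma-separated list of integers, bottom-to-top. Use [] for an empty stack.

Answer: [18, 0, 7, 7]

Derivation:
Step 1 ('push 18'): [18]
Step 2 ('push 16'): [18, 16]
Step 3 ('dup'): [18, 16, 16]
Step 4 ('lt'): [18, 0]
Step 5 ('push 7'): [18, 0, 7]
Step 6 ('push 7'): [18, 0, 7, 7]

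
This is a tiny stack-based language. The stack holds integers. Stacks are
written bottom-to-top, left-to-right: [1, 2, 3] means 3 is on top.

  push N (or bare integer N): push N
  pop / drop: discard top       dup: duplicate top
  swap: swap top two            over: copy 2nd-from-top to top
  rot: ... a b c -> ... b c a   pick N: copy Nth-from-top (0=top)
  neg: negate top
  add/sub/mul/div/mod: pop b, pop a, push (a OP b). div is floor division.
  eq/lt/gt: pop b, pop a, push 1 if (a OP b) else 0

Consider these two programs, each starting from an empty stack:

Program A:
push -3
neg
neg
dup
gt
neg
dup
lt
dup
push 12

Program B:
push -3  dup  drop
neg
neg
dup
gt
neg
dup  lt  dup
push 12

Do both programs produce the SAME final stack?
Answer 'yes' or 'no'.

Answer: yes

Derivation:
Program A trace:
  After 'push -3': [-3]
  After 'neg': [3]
  After 'neg': [-3]
  After 'dup': [-3, -3]
  After 'gt': [0]
  After 'neg': [0]
  After 'dup': [0, 0]
  After 'lt': [0]
  After 'dup': [0, 0]
  After 'push 12': [0, 0, 12]
Program A final stack: [0, 0, 12]

Program B trace:
  After 'push -3': [-3]
  After 'dup': [-3, -3]
  After 'drop': [-3]
  After 'neg': [3]
  After 'neg': [-3]
  After 'dup': [-3, -3]
  After 'gt': [0]
  After 'neg': [0]
  After 'dup': [0, 0]
  After 'lt': [0]
  After 'dup': [0, 0]
  After 'push 12': [0, 0, 12]
Program B final stack: [0, 0, 12]
Same: yes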